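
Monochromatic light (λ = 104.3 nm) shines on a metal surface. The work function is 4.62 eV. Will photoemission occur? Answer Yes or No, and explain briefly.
Yes

For photoemission, the photon energy must exceed the work function.

Photon energy: E = hc/λ = 11.8873 eV
Work function: φ = 4.62 eV

Since E_photon (11.8873 eV) > φ (4.62 eV), photoemission WILL occur.
The threshold wavelength is λ₀ = hc/φ = 268.4 nm.
Since 104.3 nm < 268.4 nm, the light has sufficient energy.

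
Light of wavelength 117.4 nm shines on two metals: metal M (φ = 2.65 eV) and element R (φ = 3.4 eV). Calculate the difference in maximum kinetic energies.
0.7500 eV

Using KE_max = hc/λ - φ for each metal:

Photon energy: E = hc/λ = 10.5608 eV

For metal M (φ₁ = 2.65 eV):
KE₁ = E - φ₁ = 10.5608 - 2.65 = 7.9108 eV

For element R (φ₂ = 3.4 eV):
KE₂ = E - φ₂ = 10.5608 - 3.4 = 7.1608 eV

Difference:
ΔKE = KE₁ - KE₂ = 7.9108 - 7.1608 = 0.7500 eV

Note: The difference equals the difference in work functions: 3.4 - 2.65 = 0.75 eV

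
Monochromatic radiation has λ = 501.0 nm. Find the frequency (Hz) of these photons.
5.9839e+14 Hz

Using the wave equation: c = fλ

Solving for frequency:
f = c/λ = (3×10⁸ m/s) / (501.0×10⁻⁹ m)
f = 5.9839e+14 Hz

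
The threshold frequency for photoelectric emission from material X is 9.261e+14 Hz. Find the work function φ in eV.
3.83 eV

At the threshold frequency, photon energy equals work function:
φ = hf₀

Calculating:
φ = (6.626×10⁻³⁴ J·s)(9.261e+14 Hz)
φ = 3.83 eV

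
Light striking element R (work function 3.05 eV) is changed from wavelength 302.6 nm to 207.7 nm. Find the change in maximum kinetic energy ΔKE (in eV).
1.8721 eV

Using Einstein's equation: KE_max = hc/λ - φ

For λ₁ = 302.6 nm:
KE₁ = hc/λ₁ - φ = 4.0973 - 3.05 = 1.0473 eV

For λ₂ = 207.7 nm:
KE₂ = hc/λ₂ - φ = 5.9694 - 3.05 = 2.9194 eV

Change in KE:
ΔKE = KE₂ - KE₁ = 2.9194 - 1.0473 = 1.8721 eV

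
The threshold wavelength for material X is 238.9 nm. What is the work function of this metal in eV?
5.19 eV

At the threshold wavelength, photon energy equals work function:
φ = hc/λ₀

Calculating:
φ = (6.626×10⁻³⁴ J·s)(3×10⁸ m/s) / (238.9×10⁻⁹ m)
φ = 5.19 eV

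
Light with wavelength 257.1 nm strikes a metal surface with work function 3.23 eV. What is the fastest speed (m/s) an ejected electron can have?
7.4843e+05 m/s

First, find the maximum kinetic energy:
E_photon = hc/λ = 4.8224 eV
KE_max = E_photon - φ = 4.8224 - 3.23 = 1.5924 eV

Convert to Joules: KE_max = 1.5924 × 1.602×10⁻¹⁹ J = 2.5513e-19 J

Then use KE = ½mv² to find velocity:
v = √(2·KE/m) = √(2 × 2.5513e-19 J / 9.109e-31 kg)
v = 7.4843e+05 m/s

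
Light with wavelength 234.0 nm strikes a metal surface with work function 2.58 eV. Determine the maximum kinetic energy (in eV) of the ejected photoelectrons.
2.7185 eV

Using Einstein's photoelectric equation: KE_max = hf - φ = hc/λ - φ

First, calculate the photon energy:
E_photon = hc/λ = (6.626×10⁻³⁴ J·s)(3×10⁸ m/s) / (234.0×10⁻⁹ m)
E_photon = 5.2985 eV

Then, the maximum kinetic energy:
KE_max = E_photon - φ = 5.2985 eV - 2.58 eV = 2.7185 eV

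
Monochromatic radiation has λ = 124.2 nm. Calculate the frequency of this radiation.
2.4138e+15 Hz

Using the wave equation: c = fλ

Solving for frequency:
f = c/λ = (3×10⁸ m/s) / (124.2×10⁻⁹ m)
f = 2.4138e+15 Hz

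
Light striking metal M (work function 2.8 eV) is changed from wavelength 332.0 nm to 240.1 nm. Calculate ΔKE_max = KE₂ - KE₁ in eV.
1.4294 eV

Using Einstein's equation: KE_max = hc/λ - φ

For λ₁ = 332.0 nm:
KE₁ = hc/λ₁ - φ = 3.7345 - 2.8 = 0.9345 eV

For λ₂ = 240.1 nm:
KE₂ = hc/λ₂ - φ = 5.1639 - 2.8 = 2.3639 eV

Change in KE:
ΔKE = KE₂ - KE₁ = 2.3639 - 0.9345 = 1.4294 eV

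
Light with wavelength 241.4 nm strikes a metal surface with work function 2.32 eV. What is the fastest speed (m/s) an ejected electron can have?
9.9528e+05 m/s

First, find the maximum kinetic energy:
E_photon = hc/λ = 5.1360 eV
KE_max = E_photon - φ = 5.1360 - 2.32 = 2.8160 eV

Convert to Joules: KE_max = 2.8160 × 1.602×10⁻¹⁹ J = 4.5118e-19 J

Then use KE = ½mv² to find velocity:
v = √(2·KE/m) = √(2 × 4.5118e-19 J / 9.109e-31 kg)
v = 9.9528e+05 m/s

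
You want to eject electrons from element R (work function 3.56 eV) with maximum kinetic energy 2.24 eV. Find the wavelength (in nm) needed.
213.77 nm

From Einstein's equation: KE_max = hc/λ - φ

Rearranging for λ:
hc/λ = KE_max + φ
λ = hc/(KE_max + φ)

Required photon energy:
E_photon = KE_max + φ = 2.24 + 3.56 = 5.80 eV

Required wavelength:
λ = hc/E_photon = (6.626×10⁻³⁴)(3×10⁸) / (5.80 × 1.602×10⁻¹⁹)
λ = 213.77 nm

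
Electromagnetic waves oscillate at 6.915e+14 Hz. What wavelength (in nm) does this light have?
433.54 nm

Using the wave equation: c = fλ

Solving for wavelength:
λ = c/f = (3×10⁸ m/s) / (6.915e+14 Hz)
λ = 433.54 nm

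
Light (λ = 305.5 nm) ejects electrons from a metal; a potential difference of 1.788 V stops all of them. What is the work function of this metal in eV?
2.27 eV

The stopping potential gives the maximum kinetic energy: KE_max = eV_s = 1.788 eV

From Einstein's photoelectric equation: KE_max = hc/λ - φ
Rearranging: φ = hc/λ - KE_max

Calculate photon energy:
E_photon = hc/λ = (6.626×10⁻³⁴ J·s)(3×10⁸ m/s) / (305.5×10⁻⁹ m) = 4.0584 eV

Therefore:
φ = 4.0584 - 1.788 = 2.27 eV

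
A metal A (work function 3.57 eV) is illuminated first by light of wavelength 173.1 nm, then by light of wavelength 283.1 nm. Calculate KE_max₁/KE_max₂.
4.4379

Using Einstein's equation: KE_max = hc/λ - φ

For λ₁ = 173.1 nm:
E₁ = hc/λ₁ = 7.1626 eV
KE₁ = E₁ - φ = 7.1626 - 3.57 = 3.5926 eV

For λ₂ = 283.1 nm:
E₂ = hc/λ₂ = 4.3795 eV
KE₂ = E₂ - φ = 4.3795 - 3.57 = 0.8095 eV

Ratio: KE₁/KE₂ = 3.5926/0.8095 = 4.4379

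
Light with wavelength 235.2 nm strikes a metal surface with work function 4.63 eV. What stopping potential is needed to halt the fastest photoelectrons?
0.6414 V

The stopping potential V_s satisfies: eV_s = KE_max

First, find KE_max using Einstein's equation:
E_photon = hc/λ = 5.2714 eV
KE_max = E_photon - φ = 5.2714 - 4.63 = 0.6414 eV

Since eV_s = KE_max:
V_s = KE_max/e = 0.6414 V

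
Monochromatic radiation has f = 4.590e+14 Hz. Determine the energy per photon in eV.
1.8983 eV

Using E = hf:

E = hf = (6.626×10⁻³⁴ J·s)(4.590e+14 Hz)
E = 1.8983 eV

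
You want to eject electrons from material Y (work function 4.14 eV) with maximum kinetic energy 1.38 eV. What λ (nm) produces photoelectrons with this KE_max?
224.61 nm

From Einstein's equation: KE_max = hc/λ - φ

Rearranging for λ:
hc/λ = KE_max + φ
λ = hc/(KE_max + φ)

Required photon energy:
E_photon = KE_max + φ = 1.38 + 4.14 = 5.52 eV

Required wavelength:
λ = hc/E_photon = (6.626×10⁻³⁴)(3×10⁸) / (5.52 × 1.602×10⁻¹⁹)
λ = 224.61 nm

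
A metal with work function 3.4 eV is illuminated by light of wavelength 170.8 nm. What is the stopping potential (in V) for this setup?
3.8590 V

The stopping potential V_s satisfies: eV_s = KE_max

First, find KE_max using Einstein's equation:
E_photon = hc/λ = 7.2590 eV
KE_max = E_photon - φ = 7.2590 - 3.4 = 3.8590 eV

Since eV_s = KE_max:
V_s = KE_max/e = 3.8590 V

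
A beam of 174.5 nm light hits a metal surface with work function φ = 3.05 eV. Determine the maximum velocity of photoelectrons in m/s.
1.1943e+06 m/s

First, find the maximum kinetic energy:
E_photon = hc/λ = 7.1051 eV
KE_max = E_photon - φ = 7.1051 - 3.05 = 4.0551 eV

Convert to Joules: KE_max = 4.0551 × 1.602×10⁻¹⁹ J = 6.4970e-19 J

Then use KE = ½mv² to find velocity:
v = √(2·KE/m) = √(2 × 6.4970e-19 J / 9.109e-31 kg)
v = 1.1943e+06 m/s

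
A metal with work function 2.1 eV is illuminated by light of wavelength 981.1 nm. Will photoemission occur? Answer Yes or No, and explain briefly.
No

For photoemission, the photon energy must exceed the work function.

Photon energy: E = hc/λ = 1.2637 eV
Work function: φ = 2.1 eV

Since E_photon (1.2637 eV) < φ (2.1 eV), photoemission will NOT occur.
The threshold wavelength is λ₀ = hc/φ = 590.4 nm.
Since 981.1 nm > 590.4 nm, the photons lack sufficient energy.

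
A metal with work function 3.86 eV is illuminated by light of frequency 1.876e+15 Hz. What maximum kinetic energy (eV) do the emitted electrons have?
3.8985 eV

Using Einstein's photoelectric equation: KE_max = hf - φ

First, calculate the photon energy:
E_photon = hf = (6.626×10⁻³⁴ J·s)(1.876e+15 Hz)
E_photon = 7.7585 eV

Then, the maximum kinetic energy:
KE_max = E_photon - φ = 7.7585 eV - 3.86 eV = 3.8985 eV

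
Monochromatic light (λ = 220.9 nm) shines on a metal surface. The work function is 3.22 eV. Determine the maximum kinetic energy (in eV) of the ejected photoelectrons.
2.3927 eV

Using Einstein's photoelectric equation: KE_max = hf - φ = hc/λ - φ

First, calculate the photon energy:
E_photon = hc/λ = (6.626×10⁻³⁴ J·s)(3×10⁸ m/s) / (220.9×10⁻⁹ m)
E_photon = 5.6127 eV

Then, the maximum kinetic energy:
KE_max = E_photon - φ = 5.6127 eV - 3.22 eV = 2.3927 eV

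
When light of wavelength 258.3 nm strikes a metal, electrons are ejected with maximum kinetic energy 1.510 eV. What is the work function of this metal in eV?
3.29 eV

From Einstein's photoelectric equation: KE_max = hf - φ = hc/λ - φ

Rearranging for φ:
φ = hc/λ - KE_max

Calculate photon energy:
E_photon = hc/λ = 4.8000 eV

Therefore:
φ = 4.8000 - 1.510 = 3.29 eV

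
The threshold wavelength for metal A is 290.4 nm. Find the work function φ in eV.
4.27 eV

At the threshold wavelength, photon energy equals work function:
φ = hc/λ₀

Calculating:
φ = (6.626×10⁻³⁴ J·s)(3×10⁸ m/s) / (290.4×10⁻⁹ m)
φ = 4.27 eV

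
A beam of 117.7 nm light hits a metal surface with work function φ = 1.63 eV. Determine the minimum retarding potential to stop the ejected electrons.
8.9039 V

The stopping potential V_s satisfies: eV_s = KE_max

First, find KE_max using Einstein's equation:
E_photon = hc/λ = 10.5339 eV
KE_max = E_photon - φ = 10.5339 - 1.63 = 8.9039 eV

Since eV_s = KE_max:
V_s = KE_max/e = 8.9039 V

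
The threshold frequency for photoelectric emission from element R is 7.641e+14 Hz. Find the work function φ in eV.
3.16 eV

At the threshold frequency, photon energy equals work function:
φ = hf₀

Calculating:
φ = (6.626×10⁻³⁴ J·s)(7.641e+14 Hz)
φ = 3.16 eV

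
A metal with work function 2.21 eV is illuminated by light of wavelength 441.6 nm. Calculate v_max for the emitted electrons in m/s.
4.5850e+05 m/s

First, find the maximum kinetic energy:
E_photon = hc/λ = 2.8076 eV
KE_max = E_photon - φ = 2.8076 - 2.21 = 0.5976 eV

Convert to Joules: KE_max = 0.5976 × 1.602×10⁻¹⁹ J = 9.5748e-20 J

Then use KE = ½mv² to find velocity:
v = √(2·KE/m) = √(2 × 9.5748e-20 J / 9.109e-31 kg)
v = 4.5850e+05 m/s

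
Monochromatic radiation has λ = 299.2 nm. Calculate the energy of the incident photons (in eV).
4.1439 eV

Using E = hf = hc/λ:

E = hc/λ = (6.626×10⁻³⁴ J·s)(3×10⁸ m/s) / (299.2×10⁻⁹ m)
E = 4.1439 eV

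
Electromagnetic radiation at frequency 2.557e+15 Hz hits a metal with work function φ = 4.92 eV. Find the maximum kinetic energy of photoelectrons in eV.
5.6549 eV

Using Einstein's photoelectric equation: KE_max = hf - φ

First, calculate the photon energy:
E_photon = hf = (6.626×10⁻³⁴ J·s)(2.557e+15 Hz)
E_photon = 10.5749 eV

Then, the maximum kinetic energy:
KE_max = E_photon - φ = 10.5749 eV - 4.92 eV = 5.6549 eV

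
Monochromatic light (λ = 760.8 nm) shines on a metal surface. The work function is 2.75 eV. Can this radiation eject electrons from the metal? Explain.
No

For photoemission, the photon energy must exceed the work function.

Photon energy: E = hc/λ = 1.6297 eV
Work function: φ = 2.75 eV

Since E_photon (1.6297 eV) < φ (2.75 eV), photoemission will NOT occur.
The threshold wavelength is λ₀ = hc/φ = 450.9 nm.
Since 760.8 nm > 450.9 nm, the photons lack sufficient energy.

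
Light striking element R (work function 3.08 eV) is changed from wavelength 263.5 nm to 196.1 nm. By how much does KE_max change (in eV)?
1.6172 eV

Using Einstein's equation: KE_max = hc/λ - φ

For λ₁ = 263.5 nm:
KE₁ = hc/λ₁ - φ = 4.7053 - 3.08 = 1.6253 eV

For λ₂ = 196.1 nm:
KE₂ = hc/λ₂ - φ = 6.3225 - 3.08 = 3.2425 eV

Change in KE:
ΔKE = KE₂ - KE₁ = 3.2425 - 1.6253 = 1.6172 eV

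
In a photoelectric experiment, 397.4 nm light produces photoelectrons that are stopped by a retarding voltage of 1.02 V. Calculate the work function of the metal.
2.10 eV

The stopping potential gives the maximum kinetic energy: KE_max = eV_s = 1.02 eV

From Einstein's photoelectric equation: KE_max = hc/λ - φ
Rearranging: φ = hc/λ - KE_max

Calculate photon energy:
E_photon = hc/λ = (6.626×10⁻³⁴ J·s)(3×10⁸ m/s) / (397.4×10⁻⁹ m) = 3.1199 eV

Therefore:
φ = 3.1199 - 1.02 = 2.10 eV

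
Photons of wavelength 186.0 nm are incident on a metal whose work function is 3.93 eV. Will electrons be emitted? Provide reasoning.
Yes

For photoemission, the photon energy must exceed the work function.

Photon energy: E = hc/λ = 6.6658 eV
Work function: φ = 3.93 eV

Since E_photon (6.6658 eV) > φ (3.93 eV), photoemission WILL occur.
The threshold wavelength is λ₀ = hc/φ = 315.5 nm.
Since 186.0 nm < 315.5 nm, the light has sufficient energy.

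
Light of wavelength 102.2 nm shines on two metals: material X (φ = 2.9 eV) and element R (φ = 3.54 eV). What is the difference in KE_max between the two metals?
0.6400 eV

Using KE_max = hc/λ - φ for each metal:

Photon energy: E = hc/λ = 12.1315 eV

For material X (φ₁ = 2.9 eV):
KE₁ = E - φ₁ = 12.1315 - 2.9 = 9.2315 eV

For element R (φ₂ = 3.54 eV):
KE₂ = E - φ₂ = 12.1315 - 3.54 = 8.5915 eV

Difference:
ΔKE = KE₁ - KE₂ = 9.2315 - 8.5915 = 0.6400 eV

Note: The difference equals the difference in work functions: 3.54 - 2.9 = 0.64 eV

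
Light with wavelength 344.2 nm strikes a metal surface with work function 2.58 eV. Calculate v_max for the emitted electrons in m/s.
5.9961e+05 m/s

First, find the maximum kinetic energy:
E_photon = hc/λ = 3.6021 eV
KE_max = E_photon - φ = 3.6021 - 2.58 = 1.0221 eV

Convert to Joules: KE_max = 1.0221 × 1.602×10⁻¹⁹ J = 1.6376e-19 J

Then use KE = ½mv² to find velocity:
v = √(2·KE/m) = √(2 × 1.6376e-19 J / 9.109e-31 kg)
v = 5.9961e+05 m/s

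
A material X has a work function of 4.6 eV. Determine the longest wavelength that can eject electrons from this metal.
269.53 nm

The threshold wavelength is when the photon energy equals the work function:
hc/λ₀ = φ

Solving for λ₀:
λ₀ = hc/φ = (6.626×10⁻³⁴ J·s)(3×10⁸ m/s) / (4.6 eV × 1.602×10⁻¹⁹ J/eV)
λ₀ = 269.53 nm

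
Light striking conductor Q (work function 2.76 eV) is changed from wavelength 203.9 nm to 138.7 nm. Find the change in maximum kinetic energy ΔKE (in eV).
2.8584 eV

Using Einstein's equation: KE_max = hc/λ - φ

For λ₁ = 203.9 nm:
KE₁ = hc/λ₁ - φ = 6.0806 - 2.76 = 3.3206 eV

For λ₂ = 138.7 nm:
KE₂ = hc/λ₂ - φ = 8.9390 - 2.76 = 6.1790 eV

Change in KE:
ΔKE = KE₂ - KE₁ = 6.1790 - 3.3206 = 2.8584 eV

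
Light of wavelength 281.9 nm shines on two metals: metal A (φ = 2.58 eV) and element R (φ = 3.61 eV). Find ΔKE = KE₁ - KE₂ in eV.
1.0300 eV

Using KE_max = hc/λ - φ for each metal:

Photon energy: E = hc/λ = 4.3982 eV

For metal A (φ₁ = 2.58 eV):
KE₁ = E - φ₁ = 4.3982 - 2.58 = 1.8182 eV

For element R (φ₂ = 3.61 eV):
KE₂ = E - φ₂ = 4.3982 - 3.61 = 0.7882 eV

Difference:
ΔKE = KE₁ - KE₂ = 1.8182 - 0.7882 = 1.0300 eV

Note: The difference equals the difference in work functions: 3.61 - 2.58 = 1.03 eV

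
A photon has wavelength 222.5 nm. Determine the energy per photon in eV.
5.5723 eV

Using E = hf = hc/λ:

E = hc/λ = (6.626×10⁻³⁴ J·s)(3×10⁸ m/s) / (222.5×10⁻⁹ m)
E = 5.5723 eV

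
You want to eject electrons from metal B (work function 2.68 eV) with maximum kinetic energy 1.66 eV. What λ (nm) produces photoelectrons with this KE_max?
285.68 nm

From Einstein's equation: KE_max = hc/λ - φ

Rearranging for λ:
hc/λ = KE_max + φ
λ = hc/(KE_max + φ)

Required photon energy:
E_photon = KE_max + φ = 1.66 + 2.68 = 4.34 eV

Required wavelength:
λ = hc/E_photon = (6.626×10⁻³⁴)(3×10⁸) / (4.34 × 1.602×10⁻¹⁹)
λ = 285.68 nm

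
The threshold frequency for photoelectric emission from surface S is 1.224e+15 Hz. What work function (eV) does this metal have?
5.06 eV

At the threshold frequency, photon energy equals work function:
φ = hf₀

Calculating:
φ = (6.626×10⁻³⁴ J·s)(1.224e+15 Hz)
φ = 5.06 eV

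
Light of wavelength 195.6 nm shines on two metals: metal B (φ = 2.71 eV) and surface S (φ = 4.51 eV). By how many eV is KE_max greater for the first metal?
1.8000 eV

Using KE_max = hc/λ - φ for each metal:

Photon energy: E = hc/λ = 6.3387 eV

For metal B (φ₁ = 2.71 eV):
KE₁ = E - φ₁ = 6.3387 - 2.71 = 3.6287 eV

For surface S (φ₂ = 4.51 eV):
KE₂ = E - φ₂ = 6.3387 - 4.51 = 1.8287 eV

Difference:
ΔKE = KE₁ - KE₂ = 3.6287 - 1.8287 = 1.8000 eV

Note: The difference equals the difference in work functions: 4.51 - 2.71 = 1.80 eV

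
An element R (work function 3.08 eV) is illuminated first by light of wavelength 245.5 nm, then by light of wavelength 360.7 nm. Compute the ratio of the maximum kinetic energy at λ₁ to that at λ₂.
5.5140

Using Einstein's equation: KE_max = hc/λ - φ

For λ₁ = 245.5 nm:
E₁ = hc/λ₁ = 5.0503 eV
KE₁ = E₁ - φ = 5.0503 - 3.08 = 1.9703 eV

For λ₂ = 360.7 nm:
E₂ = hc/λ₂ = 3.4373 eV
KE₂ = E₂ - φ = 3.4373 - 3.08 = 0.3573 eV

Ratio: KE₁/KE₂ = 1.9703/0.3573 = 5.5140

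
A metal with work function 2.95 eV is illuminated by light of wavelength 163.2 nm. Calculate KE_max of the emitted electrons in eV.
4.6471 eV

Using Einstein's photoelectric equation: KE_max = hf - φ = hc/λ - φ

First, calculate the photon energy:
E_photon = hc/λ = (6.626×10⁻³⁴ J·s)(3×10⁸ m/s) / (163.2×10⁻⁹ m)
E_photon = 7.5971 eV

Then, the maximum kinetic energy:
KE_max = E_photon - φ = 7.5971 eV - 2.95 eV = 4.6471 eV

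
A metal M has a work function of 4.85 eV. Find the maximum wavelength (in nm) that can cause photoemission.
255.64 nm

The threshold wavelength is when the photon energy equals the work function:
hc/λ₀ = φ

Solving for λ₀:
λ₀ = hc/φ = (6.626×10⁻³⁴ J·s)(3×10⁸ m/s) / (4.85 eV × 1.602×10⁻¹⁹ J/eV)
λ₀ = 255.64 nm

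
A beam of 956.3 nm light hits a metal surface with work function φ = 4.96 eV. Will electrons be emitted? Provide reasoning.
No

For photoemission, the photon energy must exceed the work function.

Photon energy: E = hc/λ = 1.2965 eV
Work function: φ = 4.96 eV

Since E_photon (1.2965 eV) < φ (4.96 eV), photoemission will NOT occur.
The threshold wavelength is λ₀ = hc/φ = 250.0 nm.
Since 956.3 nm > 250.0 nm, the photons lack sufficient energy.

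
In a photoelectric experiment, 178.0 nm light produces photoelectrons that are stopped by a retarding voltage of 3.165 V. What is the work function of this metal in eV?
3.80 eV

The stopping potential gives the maximum kinetic energy: KE_max = eV_s = 3.165 eV

From Einstein's photoelectric equation: KE_max = hc/λ - φ
Rearranging: φ = hc/λ - KE_max

Calculate photon energy:
E_photon = hc/λ = (6.626×10⁻³⁴ J·s)(3×10⁸ m/s) / (178.0×10⁻⁹ m) = 6.9654 eV

Therefore:
φ = 6.9654 - 3.165 = 3.80 eV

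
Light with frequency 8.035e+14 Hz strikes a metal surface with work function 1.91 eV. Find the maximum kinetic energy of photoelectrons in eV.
1.4130 eV

Using Einstein's photoelectric equation: KE_max = hf - φ

First, calculate the photon energy:
E_photon = hf = (6.626×10⁻³⁴ J·s)(8.035e+14 Hz)
E_photon = 3.3230 eV

Then, the maximum kinetic energy:
KE_max = E_photon - φ = 3.3230 eV - 1.91 eV = 1.4130 eV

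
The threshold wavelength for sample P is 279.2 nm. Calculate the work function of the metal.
4.44 eV

At the threshold wavelength, photon energy equals work function:
φ = hc/λ₀

Calculating:
φ = (6.626×10⁻³⁴ J·s)(3×10⁸ m/s) / (279.2×10⁻⁹ m)
φ = 4.44 eV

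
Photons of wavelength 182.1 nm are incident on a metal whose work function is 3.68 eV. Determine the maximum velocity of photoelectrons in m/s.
1.0491e+06 m/s

First, find the maximum kinetic energy:
E_photon = hc/λ = 6.8086 eV
KE_max = E_photon - φ = 6.8086 - 3.68 = 3.1286 eV

Convert to Joules: KE_max = 3.1286 × 1.602×10⁻¹⁹ J = 5.0125e-19 J

Then use KE = ½mv² to find velocity:
v = √(2·KE/m) = √(2 × 5.0125e-19 J / 9.109e-31 kg)
v = 1.0491e+06 m/s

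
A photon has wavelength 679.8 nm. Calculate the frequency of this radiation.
4.4100e+14 Hz

Using the wave equation: c = fλ

Solving for frequency:
f = c/λ = (3×10⁸ m/s) / (679.8×10⁻⁹ m)
f = 4.4100e+14 Hz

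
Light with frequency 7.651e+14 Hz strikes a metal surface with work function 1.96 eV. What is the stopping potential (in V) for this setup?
1.2042 V

The stopping potential V_s satisfies: eV_s = KE_max

First, find KE_max using Einstein's equation:
E_photon = hf = (6.626×10⁻³⁴ J·s)(7.651e+14 Hz) = 3.1642 eV
KE_max = E_photon - φ = 3.1642 - 1.96 = 1.2042 eV

Since eV_s = KE_max:
V_s = KE_max/e = 1.2042 V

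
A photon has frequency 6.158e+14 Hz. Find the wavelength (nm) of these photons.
486.83 nm

Using the wave equation: c = fλ

Solving for wavelength:
λ = c/f = (3×10⁸ m/s) / (6.158e+14 Hz)
λ = 486.83 nm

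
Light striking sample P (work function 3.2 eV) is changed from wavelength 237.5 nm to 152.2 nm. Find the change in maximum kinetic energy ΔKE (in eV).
2.9257 eV

Using Einstein's equation: KE_max = hc/λ - φ

For λ₁ = 237.5 nm:
KE₁ = hc/λ₁ - φ = 5.2204 - 3.2 = 2.0204 eV

For λ₂ = 152.2 nm:
KE₂ = hc/λ₂ - φ = 8.1461 - 3.2 = 4.9461 eV

Change in KE:
ΔKE = KE₂ - KE₁ = 4.9461 - 2.0204 = 2.9257 eV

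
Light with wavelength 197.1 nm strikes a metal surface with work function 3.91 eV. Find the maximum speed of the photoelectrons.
9.1507e+05 m/s

First, find the maximum kinetic energy:
E_photon = hc/λ = 6.2904 eV
KE_max = E_photon - φ = 6.2904 - 3.91 = 2.3804 eV

Convert to Joules: KE_max = 2.3804 × 1.602×10⁻¹⁹ J = 3.8139e-19 J

Then use KE = ½mv² to find velocity:
v = √(2·KE/m) = √(2 × 3.8139e-19 J / 9.109e-31 kg)
v = 9.1507e+05 m/s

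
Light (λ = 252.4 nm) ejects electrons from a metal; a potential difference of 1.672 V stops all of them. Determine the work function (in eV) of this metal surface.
3.24 eV

The stopping potential gives the maximum kinetic energy: KE_max = eV_s = 1.672 eV

From Einstein's photoelectric equation: KE_max = hc/λ - φ
Rearranging: φ = hc/λ - KE_max

Calculate photon energy:
E_photon = hc/λ = (6.626×10⁻³⁴ J·s)(3×10⁸ m/s) / (252.4×10⁻⁹ m) = 4.9122 eV

Therefore:
φ = 4.9122 - 1.672 = 3.24 eV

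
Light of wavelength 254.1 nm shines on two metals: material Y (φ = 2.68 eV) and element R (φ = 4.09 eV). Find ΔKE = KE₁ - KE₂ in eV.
1.4100 eV

Using KE_max = hc/λ - φ for each metal:

Photon energy: E = hc/λ = 4.8793 eV

For material Y (φ₁ = 2.68 eV):
KE₁ = E - φ₁ = 4.8793 - 2.68 = 2.1993 eV

For element R (φ₂ = 4.09 eV):
KE₂ = E - φ₂ = 4.8793 - 4.09 = 0.7893 eV

Difference:
ΔKE = KE₁ - KE₂ = 2.1993 - 0.7893 = 1.4100 eV

Note: The difference equals the difference in work functions: 4.09 - 2.68 = 1.41 eV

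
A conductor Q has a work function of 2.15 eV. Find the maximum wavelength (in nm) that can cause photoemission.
576.67 nm

The threshold wavelength is when the photon energy equals the work function:
hc/λ₀ = φ

Solving for λ₀:
λ₀ = hc/φ = (6.626×10⁻³⁴ J·s)(3×10⁸ m/s) / (2.15 eV × 1.602×10⁻¹⁹ J/eV)
λ₀ = 576.67 nm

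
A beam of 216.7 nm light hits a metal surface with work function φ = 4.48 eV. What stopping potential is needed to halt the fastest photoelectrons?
1.2415 V

The stopping potential V_s satisfies: eV_s = KE_max

First, find KE_max using Einstein's equation:
E_photon = hc/λ = 5.7215 eV
KE_max = E_photon - φ = 5.7215 - 4.48 = 1.2415 eV

Since eV_s = KE_max:
V_s = KE_max/e = 1.2415 V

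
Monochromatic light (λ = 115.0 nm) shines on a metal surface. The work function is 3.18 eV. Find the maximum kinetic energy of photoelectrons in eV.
7.6012 eV

Using Einstein's photoelectric equation: KE_max = hf - φ = hc/λ - φ

First, calculate the photon energy:
E_photon = hc/λ = (6.626×10⁻³⁴ J·s)(3×10⁸ m/s) / (115.0×10⁻⁹ m)
E_photon = 10.7812 eV

Then, the maximum kinetic energy:
KE_max = E_photon - φ = 10.7812 eV - 3.18 eV = 7.6012 eV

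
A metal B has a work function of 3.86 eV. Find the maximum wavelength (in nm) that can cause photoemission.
321.20 nm

The threshold wavelength is when the photon energy equals the work function:
hc/λ₀ = φ

Solving for λ₀:
λ₀ = hc/φ = (6.626×10⁻³⁴ J·s)(3×10⁸ m/s) / (3.86 eV × 1.602×10⁻¹⁹ J/eV)
λ₀ = 321.20 nm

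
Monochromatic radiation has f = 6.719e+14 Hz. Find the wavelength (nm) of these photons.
446.19 nm

Using the wave equation: c = fλ

Solving for wavelength:
λ = c/f = (3×10⁸ m/s) / (6.719e+14 Hz)
λ = 446.19 nm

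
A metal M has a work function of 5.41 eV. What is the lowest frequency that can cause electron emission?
1.3081e+15 Hz

The threshold frequency is when the photon energy equals the work function:
hf₀ = φ

Solving for f₀:
f₀ = φ/h = (5.41 eV × 1.602×10⁻¹⁹ J/eV) / (6.626×10⁻³⁴ J·s)
f₀ = 1.3081e+15 Hz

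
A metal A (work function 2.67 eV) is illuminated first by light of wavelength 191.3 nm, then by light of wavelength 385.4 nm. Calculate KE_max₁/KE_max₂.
6.9670

Using Einstein's equation: KE_max = hc/λ - φ

For λ₁ = 191.3 nm:
E₁ = hc/λ₁ = 6.4811 eV
KE₁ = E₁ - φ = 6.4811 - 2.67 = 3.8111 eV

For λ₂ = 385.4 nm:
E₂ = hc/λ₂ = 3.2170 eV
KE₂ = E₂ - φ = 3.2170 - 2.67 = 0.5470 eV

Ratio: KE₁/KE₂ = 3.8111/0.5470 = 6.9670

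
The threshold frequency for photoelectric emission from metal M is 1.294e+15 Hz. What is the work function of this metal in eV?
5.35 eV

At the threshold frequency, photon energy equals work function:
φ = hf₀

Calculating:
φ = (6.626×10⁻³⁴ J·s)(1.294e+15 Hz)
φ = 5.35 eV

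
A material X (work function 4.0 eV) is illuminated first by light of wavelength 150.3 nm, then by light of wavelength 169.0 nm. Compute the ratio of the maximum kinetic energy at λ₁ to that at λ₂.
1.2736

Using Einstein's equation: KE_max = hc/λ - φ

For λ₁ = 150.3 nm:
E₁ = hc/λ₁ = 8.2491 eV
KE₁ = E₁ - φ = 8.2491 - 4.0 = 4.2491 eV

For λ₂ = 169.0 nm:
E₂ = hc/λ₂ = 7.3363 eV
KE₂ = E₂ - φ = 7.3363 - 4.0 = 3.3363 eV

Ratio: KE₁/KE₂ = 4.2491/3.3363 = 1.2736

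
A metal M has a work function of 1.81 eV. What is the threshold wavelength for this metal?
685.00 nm

The threshold wavelength is when the photon energy equals the work function:
hc/λ₀ = φ

Solving for λ₀:
λ₀ = hc/φ = (6.626×10⁻³⁴ J·s)(3×10⁸ m/s) / (1.81 eV × 1.602×10⁻¹⁹ J/eV)
λ₀ = 685.00 nm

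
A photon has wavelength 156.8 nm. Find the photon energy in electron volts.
7.9072 eV

Using E = hf = hc/λ:

E = hc/λ = (6.626×10⁻³⁴ J·s)(3×10⁸ m/s) / (156.8×10⁻⁹ m)
E = 7.9072 eV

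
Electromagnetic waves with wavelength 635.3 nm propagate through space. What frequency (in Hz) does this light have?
4.7189e+14 Hz

Using the wave equation: c = fλ

Solving for frequency:
f = c/λ = (3×10⁸ m/s) / (635.3×10⁻⁹ m)
f = 4.7189e+14 Hz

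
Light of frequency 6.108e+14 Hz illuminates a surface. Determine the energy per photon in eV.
2.5261 eV

Using E = hf:

E = hf = (6.626×10⁻³⁴ J·s)(6.108e+14 Hz)
E = 2.5261 eV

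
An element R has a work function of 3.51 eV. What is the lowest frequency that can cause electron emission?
8.4871e+14 Hz

The threshold frequency is when the photon energy equals the work function:
hf₀ = φ

Solving for f₀:
f₀ = φ/h = (3.51 eV × 1.602×10⁻¹⁹ J/eV) / (6.626×10⁻³⁴ J·s)
f₀ = 8.4871e+14 Hz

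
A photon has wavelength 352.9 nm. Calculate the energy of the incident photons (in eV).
3.5133 eV

Using E = hf = hc/λ:

E = hc/λ = (6.626×10⁻³⁴ J·s)(3×10⁸ m/s) / (352.9×10⁻⁹ m)
E = 3.5133 eV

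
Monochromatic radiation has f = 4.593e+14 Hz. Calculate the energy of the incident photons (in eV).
1.8995 eV

Using E = hf:

E = hf = (6.626×10⁻³⁴ J·s)(4.593e+14 Hz)
E = 1.8995 eV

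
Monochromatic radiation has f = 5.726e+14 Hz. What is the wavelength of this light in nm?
523.56 nm

Using the wave equation: c = fλ

Solving for wavelength:
λ = c/f = (3×10⁸ m/s) / (5.726e+14 Hz)
λ = 523.56 nm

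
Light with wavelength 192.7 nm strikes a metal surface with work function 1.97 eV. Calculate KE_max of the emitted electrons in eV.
4.4641 eV

Using Einstein's photoelectric equation: KE_max = hf - φ = hc/λ - φ

First, calculate the photon energy:
E_photon = hc/λ = (6.626×10⁻³⁴ J·s)(3×10⁸ m/s) / (192.7×10⁻⁹ m)
E_photon = 6.4341 eV

Then, the maximum kinetic energy:
KE_max = E_photon - φ = 6.4341 eV - 1.97 eV = 4.4641 eV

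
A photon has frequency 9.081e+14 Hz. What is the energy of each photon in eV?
3.7556 eV

Using E = hf:

E = hf = (6.626×10⁻³⁴ J·s)(9.081e+14 Hz)
E = 3.7556 eV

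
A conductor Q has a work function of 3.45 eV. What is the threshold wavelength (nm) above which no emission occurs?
359.37 nm

The threshold wavelength is when the photon energy equals the work function:
hc/λ₀ = φ

Solving for λ₀:
λ₀ = hc/φ = (6.626×10⁻³⁴ J·s)(3×10⁸ m/s) / (3.45 eV × 1.602×10⁻¹⁹ J/eV)
λ₀ = 359.37 nm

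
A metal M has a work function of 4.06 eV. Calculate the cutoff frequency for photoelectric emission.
9.8170e+14 Hz

The threshold frequency is when the photon energy equals the work function:
hf₀ = φ

Solving for f₀:
f₀ = φ/h = (4.06 eV × 1.602×10⁻¹⁹ J/eV) / (6.626×10⁻³⁴ J·s)
f₀ = 9.8170e+14 Hz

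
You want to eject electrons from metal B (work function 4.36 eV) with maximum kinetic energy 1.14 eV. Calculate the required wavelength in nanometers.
225.43 nm

From Einstein's equation: KE_max = hc/λ - φ

Rearranging for λ:
hc/λ = KE_max + φ
λ = hc/(KE_max + φ)

Required photon energy:
E_photon = KE_max + φ = 1.14 + 4.36 = 5.50 eV

Required wavelength:
λ = hc/E_photon = (6.626×10⁻³⁴)(3×10⁸) / (5.50 × 1.602×10⁻¹⁹)
λ = 225.43 nm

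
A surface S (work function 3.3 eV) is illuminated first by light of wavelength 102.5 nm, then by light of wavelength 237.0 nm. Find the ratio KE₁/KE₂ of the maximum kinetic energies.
4.5542

Using Einstein's equation: KE_max = hc/λ - φ

For λ₁ = 102.5 nm:
E₁ = hc/λ₁ = 12.0960 eV
KE₁ = E₁ - φ = 12.0960 - 3.3 = 8.7960 eV

For λ₂ = 237.0 nm:
E₂ = hc/λ₂ = 5.2314 eV
KE₂ = E₂ - φ = 5.2314 - 3.3 = 1.9314 eV

Ratio: KE₁/KE₂ = 8.7960/1.9314 = 4.5542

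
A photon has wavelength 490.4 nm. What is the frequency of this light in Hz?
6.1132e+14 Hz

Using the wave equation: c = fλ

Solving for frequency:
f = c/λ = (3×10⁸ m/s) / (490.4×10⁻⁹ m)
f = 6.1132e+14 Hz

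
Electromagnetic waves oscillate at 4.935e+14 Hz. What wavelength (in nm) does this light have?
607.48 nm

Using the wave equation: c = fλ

Solving for wavelength:
λ = c/f = (3×10⁸ m/s) / (4.935e+14 Hz)
λ = 607.48 nm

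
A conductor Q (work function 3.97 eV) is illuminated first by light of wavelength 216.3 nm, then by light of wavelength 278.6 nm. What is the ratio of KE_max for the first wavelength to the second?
3.6690

Using Einstein's equation: KE_max = hc/λ - φ

For λ₁ = 216.3 nm:
E₁ = hc/λ₁ = 5.7320 eV
KE₁ = E₁ - φ = 5.7320 - 3.97 = 1.7620 eV

For λ₂ = 278.6 nm:
E₂ = hc/λ₂ = 4.4503 eV
KE₂ = E₂ - φ = 4.4503 - 3.97 = 0.4803 eV

Ratio: KE₁/KE₂ = 1.7620/0.4803 = 3.6690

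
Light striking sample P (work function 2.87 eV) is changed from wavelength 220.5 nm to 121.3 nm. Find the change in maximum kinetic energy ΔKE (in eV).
4.5984 eV

Using Einstein's equation: KE_max = hc/λ - φ

For λ₁ = 220.5 nm:
KE₁ = hc/λ₁ - φ = 5.6229 - 2.87 = 2.7529 eV

For λ₂ = 121.3 nm:
KE₂ = hc/λ₂ - φ = 10.2213 - 2.87 = 7.3513 eV

Change in KE:
ΔKE = KE₂ - KE₁ = 7.3513 - 2.7529 = 4.5984 eV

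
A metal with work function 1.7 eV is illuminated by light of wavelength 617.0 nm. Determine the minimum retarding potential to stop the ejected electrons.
0.3095 V

The stopping potential V_s satisfies: eV_s = KE_max

First, find KE_max using Einstein's equation:
E_photon = hc/λ = 2.0095 eV
KE_max = E_photon - φ = 2.0095 - 1.7 = 0.3095 eV

Since eV_s = KE_max:
V_s = KE_max/e = 0.3095 V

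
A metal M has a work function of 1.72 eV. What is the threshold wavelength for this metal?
720.84 nm

The threshold wavelength is when the photon energy equals the work function:
hc/λ₀ = φ

Solving for λ₀:
λ₀ = hc/φ = (6.626×10⁻³⁴ J·s)(3×10⁸ m/s) / (1.72 eV × 1.602×10⁻¹⁹ J/eV)
λ₀ = 720.84 nm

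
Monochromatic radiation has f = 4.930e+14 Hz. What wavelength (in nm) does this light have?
608.10 nm

Using the wave equation: c = fλ

Solving for wavelength:
λ = c/f = (3×10⁸ m/s) / (4.930e+14 Hz)
λ = 608.10 nm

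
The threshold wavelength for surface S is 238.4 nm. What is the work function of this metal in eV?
5.20 eV

At the threshold wavelength, photon energy equals work function:
φ = hc/λ₀

Calculating:
φ = (6.626×10⁻³⁴ J·s)(3×10⁸ m/s) / (238.4×10⁻⁹ m)
φ = 5.20 eV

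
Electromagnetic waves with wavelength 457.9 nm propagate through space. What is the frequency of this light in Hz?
6.5471e+14 Hz

Using the wave equation: c = fλ

Solving for frequency:
f = c/λ = (3×10⁸ m/s) / (457.9×10⁻⁹ m)
f = 6.5471e+14 Hz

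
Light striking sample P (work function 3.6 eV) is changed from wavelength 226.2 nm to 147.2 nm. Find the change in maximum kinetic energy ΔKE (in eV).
2.9417 eV

Using Einstein's equation: KE_max = hc/λ - φ

For λ₁ = 226.2 nm:
KE₁ = hc/λ₁ - φ = 5.4812 - 3.6 = 1.8812 eV

For λ₂ = 147.2 nm:
KE₂ = hc/λ₂ - φ = 8.4228 - 3.6 = 4.8228 eV

Change in KE:
ΔKE = KE₂ - KE₁ = 4.8228 - 1.8812 = 2.9417 eV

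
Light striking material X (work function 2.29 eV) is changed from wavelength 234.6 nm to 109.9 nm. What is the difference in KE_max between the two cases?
5.9966 eV

Using Einstein's equation: KE_max = hc/λ - φ

For λ₁ = 234.6 nm:
KE₁ = hc/λ₁ - φ = 5.2849 - 2.29 = 2.9949 eV

For λ₂ = 109.9 nm:
KE₂ = hc/λ₂ - φ = 11.2815 - 2.29 = 8.9915 eV

Change in KE:
ΔKE = KE₂ - KE₁ = 8.9915 - 2.9949 = 5.9966 eV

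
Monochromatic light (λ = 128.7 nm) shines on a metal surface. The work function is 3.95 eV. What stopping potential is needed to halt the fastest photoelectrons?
5.6836 V

The stopping potential V_s satisfies: eV_s = KE_max

First, find KE_max using Einstein's equation:
E_photon = hc/λ = 9.6336 eV
KE_max = E_photon - φ = 9.6336 - 3.95 = 5.6836 eV

Since eV_s = KE_max:
V_s = KE_max/e = 5.6836 V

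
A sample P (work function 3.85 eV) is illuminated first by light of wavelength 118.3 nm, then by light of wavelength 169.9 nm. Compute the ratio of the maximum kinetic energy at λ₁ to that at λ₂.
1.9233

Using Einstein's equation: KE_max = hc/λ - φ

For λ₁ = 118.3 nm:
E₁ = hc/λ₁ = 10.4805 eV
KE₁ = E₁ - φ = 10.4805 - 3.85 = 6.6305 eV

For λ₂ = 169.9 nm:
E₂ = hc/λ₂ = 7.2975 eV
KE₂ = E₂ - φ = 7.2975 - 3.85 = 3.4475 eV

Ratio: KE₁/KE₂ = 6.6305/3.4475 = 1.9233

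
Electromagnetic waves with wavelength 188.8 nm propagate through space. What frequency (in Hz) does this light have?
1.5879e+15 Hz

Using the wave equation: c = fλ

Solving for frequency:
f = c/λ = (3×10⁸ m/s) / (188.8×10⁻⁹ m)
f = 1.5879e+15 Hz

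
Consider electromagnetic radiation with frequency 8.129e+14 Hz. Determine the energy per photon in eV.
3.3619 eV

Using E = hf:

E = hf = (6.626×10⁻³⁴ J·s)(8.129e+14 Hz)
E = 3.3619 eV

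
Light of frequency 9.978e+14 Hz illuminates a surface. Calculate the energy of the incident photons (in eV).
4.1266 eV

Using E = hf:

E = hf = (6.626×10⁻³⁴ J·s)(9.978e+14 Hz)
E = 4.1266 eV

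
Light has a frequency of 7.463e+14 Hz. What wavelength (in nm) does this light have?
401.71 nm

Using the wave equation: c = fλ

Solving for wavelength:
λ = c/f = (3×10⁸ m/s) / (7.463e+14 Hz)
λ = 401.71 nm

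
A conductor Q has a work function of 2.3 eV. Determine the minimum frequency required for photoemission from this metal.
5.5614e+14 Hz

The threshold frequency is when the photon energy equals the work function:
hf₀ = φ

Solving for f₀:
f₀ = φ/h = (2.3 eV × 1.602×10⁻¹⁹ J/eV) / (6.626×10⁻³⁴ J·s)
f₀ = 5.5614e+14 Hz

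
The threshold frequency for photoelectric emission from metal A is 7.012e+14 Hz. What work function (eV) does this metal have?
2.90 eV

At the threshold frequency, photon energy equals work function:
φ = hf₀

Calculating:
φ = (6.626×10⁻³⁴ J·s)(7.012e+14 Hz)
φ = 2.90 eV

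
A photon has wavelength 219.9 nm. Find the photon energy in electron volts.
5.6382 eV

Using E = hf = hc/λ:

E = hc/λ = (6.626×10⁻³⁴ J·s)(3×10⁸ m/s) / (219.9×10⁻⁹ m)
E = 5.6382 eV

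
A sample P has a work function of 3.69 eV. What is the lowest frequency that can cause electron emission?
8.9224e+14 Hz

The threshold frequency is when the photon energy equals the work function:
hf₀ = φ

Solving for f₀:
f₀ = φ/h = (3.69 eV × 1.602×10⁻¹⁹ J/eV) / (6.626×10⁻³⁴ J·s)
f₀ = 8.9224e+14 Hz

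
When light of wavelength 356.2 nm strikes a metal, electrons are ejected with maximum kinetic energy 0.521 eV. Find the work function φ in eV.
2.96 eV

From Einstein's photoelectric equation: KE_max = hf - φ = hc/λ - φ

Rearranging for φ:
φ = hc/λ - KE_max

Calculate photon energy:
E_photon = hc/λ = 3.4807 eV

Therefore:
φ = 3.4807 - 0.521 = 2.96 eV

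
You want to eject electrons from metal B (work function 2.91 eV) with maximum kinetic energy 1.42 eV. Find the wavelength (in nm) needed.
286.34 nm

From Einstein's equation: KE_max = hc/λ - φ

Rearranging for λ:
hc/λ = KE_max + φ
λ = hc/(KE_max + φ)

Required photon energy:
E_photon = KE_max + φ = 1.42 + 2.91 = 4.33 eV

Required wavelength:
λ = hc/E_photon = (6.626×10⁻³⁴)(3×10⁸) / (4.33 × 1.602×10⁻¹⁹)
λ = 286.34 nm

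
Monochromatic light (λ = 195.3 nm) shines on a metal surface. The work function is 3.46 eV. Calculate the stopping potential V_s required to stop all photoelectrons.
2.8884 V

The stopping potential V_s satisfies: eV_s = KE_max

First, find KE_max using Einstein's equation:
E_photon = hc/λ = 6.3484 eV
KE_max = E_photon - φ = 6.3484 - 3.46 = 2.8884 eV

Since eV_s = KE_max:
V_s = KE_max/e = 2.8884 V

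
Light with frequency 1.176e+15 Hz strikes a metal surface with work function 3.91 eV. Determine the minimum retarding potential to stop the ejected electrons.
0.9535 V

The stopping potential V_s satisfies: eV_s = KE_max

First, find KE_max using Einstein's equation:
E_photon = hf = (6.626×10⁻³⁴ J·s)(1.176e+15 Hz) = 4.8635 eV
KE_max = E_photon - φ = 4.8635 - 3.91 = 0.9535 eV

Since eV_s = KE_max:
V_s = KE_max/e = 0.9535 V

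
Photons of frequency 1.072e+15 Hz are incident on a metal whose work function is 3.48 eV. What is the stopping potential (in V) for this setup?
0.9534 V

The stopping potential V_s satisfies: eV_s = KE_max

First, find KE_max using Einstein's equation:
E_photon = hf = (6.626×10⁻³⁴ J·s)(1.072e+15 Hz) = 4.4334 eV
KE_max = E_photon - φ = 4.4334 - 3.48 = 0.9534 eV

Since eV_s = KE_max:
V_s = KE_max/e = 0.9534 V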